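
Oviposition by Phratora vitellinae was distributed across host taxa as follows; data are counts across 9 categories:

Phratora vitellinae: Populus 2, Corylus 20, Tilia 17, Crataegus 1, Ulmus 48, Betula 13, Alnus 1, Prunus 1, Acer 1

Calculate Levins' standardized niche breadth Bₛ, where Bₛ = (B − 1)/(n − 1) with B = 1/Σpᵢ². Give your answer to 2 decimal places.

0.30

Proportions for Phratora vitellinae (n=104): 2/104=0.0192, 20/104=0.1923, 17/104=0.1635, 1/104=0.0096, 48/104=0.4615, 13/104=0.1250, 1/104=0.0096, 1/104=0.0096, 1/104=0.0096
Σpᵢ² = 0.0192² + 0.1923² + 0.1635² + 0.0096² + 0.4615² + 0.1250² + 0.0096² + 0.0096² + 0.0096² = 0.000369 + 0.036979 + 0.026732 + 0.000092 + 0.212982 + 0.015625 + 0.000092 + 0.000092 + 0.000092 = 0.293055
B = 1 / 0.293055 = 3.4123
Bₛ = (B − 1)/(n − 1) = (3.4123 − 1)/(9 − 1) = 2.4123/8 = 0.3015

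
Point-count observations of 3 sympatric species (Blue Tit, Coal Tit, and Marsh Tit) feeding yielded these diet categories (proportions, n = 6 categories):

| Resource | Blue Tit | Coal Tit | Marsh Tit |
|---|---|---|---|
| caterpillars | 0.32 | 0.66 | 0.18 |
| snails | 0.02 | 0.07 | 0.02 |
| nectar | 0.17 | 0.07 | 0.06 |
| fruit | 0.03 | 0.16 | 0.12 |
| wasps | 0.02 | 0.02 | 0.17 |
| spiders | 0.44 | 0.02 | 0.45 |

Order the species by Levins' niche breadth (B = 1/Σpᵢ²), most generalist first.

Σp_Blueᵢ² = 0.32² + 0.02² + 0.17² + 0.03² + 0.02² + 0.44² = 0.1024 + 0.0004 + 0.0289 + 0.0009 + 0.0004 + 0.1936 = 0.3266
B_Blue = 1 / 0.3266 = 3.0618
Σp_Coalᵢ² = 0.66² + 0.07² + 0.07² + 0.16² + 0.02² + 0.02² = 0.4356 + 0.0049 + 0.0049 + 0.0256 + 0.0004 + 0.0004 = 0.4718
B_Coal = 1 / 0.4718 = 2.1195
Σp_Marsᵢ² = 0.18² + 0.02² + 0.06² + 0.12² + 0.17² + 0.45² = 0.0324 + 0.0004 + 0.0036 + 0.0144 + 0.0289 + 0.2025 = 0.2822
B_Mars = 1 / 0.2822 = 3.5436
Ranking by B (broadest → narrowest): Marsh Tit (3.54) > Blue Tit (3.06) > Coal Tit (2.12)

Marsh Tit > Blue Tit > Coal Tit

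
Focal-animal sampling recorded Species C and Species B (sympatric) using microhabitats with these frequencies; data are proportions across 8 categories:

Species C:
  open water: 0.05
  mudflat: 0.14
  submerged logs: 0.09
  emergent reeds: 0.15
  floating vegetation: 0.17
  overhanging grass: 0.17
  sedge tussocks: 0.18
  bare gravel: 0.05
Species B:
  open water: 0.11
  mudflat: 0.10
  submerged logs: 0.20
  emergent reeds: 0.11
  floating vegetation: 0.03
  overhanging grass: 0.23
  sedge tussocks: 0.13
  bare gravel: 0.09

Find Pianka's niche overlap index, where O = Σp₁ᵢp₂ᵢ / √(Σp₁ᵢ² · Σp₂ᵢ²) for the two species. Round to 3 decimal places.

0.845

Σ p₁ᵢp₂ᵢ = 0.0055 + 0.0140 + 0.0180 + 0.0165 + 0.0051 + 0.0391 + 0.0234 + 0.0045 = 0.1261
Σp_1ᵢ² = 0.05² + 0.14² + 0.09² + 0.15² + 0.17² + 0.17² + 0.18² + 0.05² = 0.0025 + 0.0196 + 0.0081 + 0.0225 + 0.0289 + 0.0289 + 0.0324 + 0.0025 = 0.1454
Σp_2ᵢ² = 0.11² + 0.10² + 0.20² + 0.11² + 0.03² + 0.23² + 0.13² + 0.09² = 0.0121 + 0.0100 + 0.0400 + 0.0121 + 0.0009 + 0.0529 + 0.0169 + 0.0081 = 0.1530
O = 0.1261 / √(0.1454 × 0.1530) = 0.1261 / 0.149152 = 0.84545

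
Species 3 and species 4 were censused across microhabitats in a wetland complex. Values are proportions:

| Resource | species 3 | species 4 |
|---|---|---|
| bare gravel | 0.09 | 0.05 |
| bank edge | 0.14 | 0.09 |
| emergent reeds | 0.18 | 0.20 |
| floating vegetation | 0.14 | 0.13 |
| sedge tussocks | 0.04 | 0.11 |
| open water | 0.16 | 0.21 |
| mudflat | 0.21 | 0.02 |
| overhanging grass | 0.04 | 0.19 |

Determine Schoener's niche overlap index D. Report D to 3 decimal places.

0.710

Σ|p₁ᵢ − p₂ᵢ| = 0.04 + 0.05 + 0.02 + 0.01 + 0.07 + 0.05 + 0.19 + 0.15 = 0.58
D = 1 − ½ × 0.58 = 1 − 0.290 = 0.71000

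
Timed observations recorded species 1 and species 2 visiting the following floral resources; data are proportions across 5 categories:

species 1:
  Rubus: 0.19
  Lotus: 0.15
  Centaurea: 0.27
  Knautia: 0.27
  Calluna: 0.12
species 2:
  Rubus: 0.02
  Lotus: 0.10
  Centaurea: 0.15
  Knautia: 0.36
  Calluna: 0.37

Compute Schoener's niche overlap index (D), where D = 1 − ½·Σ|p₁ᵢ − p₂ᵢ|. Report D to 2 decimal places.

0.66

Σ|p₁ᵢ − p₂ᵢ| = 0.17 + 0.05 + 0.12 + 0.09 + 0.25 = 0.68
D = 1 − ½ × 0.68 = 1 − 0.340 = 0.6600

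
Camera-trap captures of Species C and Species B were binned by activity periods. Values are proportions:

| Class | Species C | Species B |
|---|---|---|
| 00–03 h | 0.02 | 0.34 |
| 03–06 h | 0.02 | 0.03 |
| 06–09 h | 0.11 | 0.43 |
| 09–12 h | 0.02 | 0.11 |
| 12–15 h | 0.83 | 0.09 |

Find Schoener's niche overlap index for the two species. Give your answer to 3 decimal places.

Σ|p₁ᵢ − p₂ᵢ| = 0.32 + 0.01 + 0.32 + 0.09 + 0.74 = 1.48
D = 1 − ½ × 1.48 = 1 − 0.740 = 0.26000

0.260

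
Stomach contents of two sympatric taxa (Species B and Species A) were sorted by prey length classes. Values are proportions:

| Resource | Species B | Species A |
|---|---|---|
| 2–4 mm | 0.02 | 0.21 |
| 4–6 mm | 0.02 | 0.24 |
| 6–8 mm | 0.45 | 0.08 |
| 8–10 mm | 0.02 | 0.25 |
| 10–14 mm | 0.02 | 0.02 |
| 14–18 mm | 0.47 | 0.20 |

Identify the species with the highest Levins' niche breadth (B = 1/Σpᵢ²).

Species A

Σp_Bᵢ² = 0.02² + 0.02² + 0.45² + 0.02² + 0.02² + 0.47² = 0.0004 + 0.0004 + 0.2025 + 0.0004 + 0.0004 + 0.2209 = 0.4250
B_B = 1 / 0.4250 = 2.3529
Σp_Aᵢ² = 0.21² + 0.24² + 0.08² + 0.25² + 0.02² + 0.20² = 0.0441 + 0.0576 + 0.0064 + 0.0625 + 0.0004 + 0.0400 = 0.2110
B_A = 1 / 0.2110 = 4.7393
Highest B → broadest niche (most generalist): Species A (B = 4.74).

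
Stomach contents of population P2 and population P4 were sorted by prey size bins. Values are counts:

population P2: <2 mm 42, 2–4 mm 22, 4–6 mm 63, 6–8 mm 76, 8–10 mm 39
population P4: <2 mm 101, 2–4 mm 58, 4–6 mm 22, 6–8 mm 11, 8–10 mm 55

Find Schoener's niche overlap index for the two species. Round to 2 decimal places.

Proportions for population P2 (n=242): 42/242=0.1736, 22/242=0.0909, 63/242=0.2603, 76/242=0.3140, 39/242=0.1612
Proportions for population P4 (n=247): 101/247=0.4089, 58/247=0.2348, 22/247=0.0891, 11/247=0.0445, 55/247=0.2227
Σ|p₁ᵢ − p₂ᵢ| = 0.2353 + 0.1439 + 0.1712 + 0.2695 + 0.0615 = 0.8814
D = 1 − ½ × 0.8814 = 1 − 0.44070 = 0.55930

0.56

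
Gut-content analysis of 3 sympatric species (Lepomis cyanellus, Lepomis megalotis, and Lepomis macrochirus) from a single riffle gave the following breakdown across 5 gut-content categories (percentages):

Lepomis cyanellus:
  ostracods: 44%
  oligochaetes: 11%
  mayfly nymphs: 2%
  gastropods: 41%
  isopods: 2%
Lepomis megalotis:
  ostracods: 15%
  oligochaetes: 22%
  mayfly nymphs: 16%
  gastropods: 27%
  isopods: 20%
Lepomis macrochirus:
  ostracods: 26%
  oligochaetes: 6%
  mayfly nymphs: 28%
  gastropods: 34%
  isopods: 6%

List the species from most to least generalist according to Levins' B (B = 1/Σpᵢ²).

Convert percentages to proportions (divide by 100).
Σp_cyanᵢ² = 0.44² + 0.11² + 0.02² + 0.41² + 0.02² = 0.1936 + 0.0121 + 0.0004 + 0.1681 + 0.0004 = 0.3746
B_cyan = 1 / 0.3746 = 2.6695
Σp_megaᵢ² = 0.15² + 0.22² + 0.16² + 0.27² + 0.20² = 0.0225 + 0.0484 + 0.0256 + 0.0729 + 0.0400 = 0.2094
B_mega = 1 / 0.2094 = 4.7755
Σp_macrᵢ² = 0.26² + 0.06² + 0.28² + 0.34² + 0.06² = 0.0676 + 0.0036 + 0.0784 + 0.1156 + 0.0036 = 0.2688
B_macr = 1 / 0.2688 = 3.7202
Ranking by B (broadest → narrowest): Lepomis megalotis (4.78) > Lepomis macrochirus (3.72) > Lepomis cyanellus (2.67)

Lepomis megalotis > Lepomis macrochirus > Lepomis cyanellus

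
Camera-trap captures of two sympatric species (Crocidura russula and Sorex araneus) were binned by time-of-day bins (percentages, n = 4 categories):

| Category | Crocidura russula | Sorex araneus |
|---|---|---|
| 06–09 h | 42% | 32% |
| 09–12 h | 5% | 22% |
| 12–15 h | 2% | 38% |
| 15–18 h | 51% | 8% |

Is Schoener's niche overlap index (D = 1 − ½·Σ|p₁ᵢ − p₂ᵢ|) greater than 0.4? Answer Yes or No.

Convert percentages to proportions (divide by 100).
Σ|p₁ᵢ − p₂ᵢ| = 0.10 + 0.17 + 0.36 + 0.43 = 1.06
D = 1 − ½ × 1.06 = 1 − 0.530 = 0.4700
D = 0.4700 > 0.4 → Yes.

Yes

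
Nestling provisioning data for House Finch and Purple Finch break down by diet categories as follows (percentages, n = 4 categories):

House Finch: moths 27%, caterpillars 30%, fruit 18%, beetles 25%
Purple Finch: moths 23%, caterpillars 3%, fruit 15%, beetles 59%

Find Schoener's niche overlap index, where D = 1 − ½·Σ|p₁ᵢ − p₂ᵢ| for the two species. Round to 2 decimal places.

0.66

Convert percentages to proportions (divide by 100).
Σ|p₁ᵢ − p₂ᵢ| = 0.04 + 0.27 + 0.03 + 0.34 = 0.68
D = 1 − ½ × 0.68 = 1 − 0.340 = 0.6600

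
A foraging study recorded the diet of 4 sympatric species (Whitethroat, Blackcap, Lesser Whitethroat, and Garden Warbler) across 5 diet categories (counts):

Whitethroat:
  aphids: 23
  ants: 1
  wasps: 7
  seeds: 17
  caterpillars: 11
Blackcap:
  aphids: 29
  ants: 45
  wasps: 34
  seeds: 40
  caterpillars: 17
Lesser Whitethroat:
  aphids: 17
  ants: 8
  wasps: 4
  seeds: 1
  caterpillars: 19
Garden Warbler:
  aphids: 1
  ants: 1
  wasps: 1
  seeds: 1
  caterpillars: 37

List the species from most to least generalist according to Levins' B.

Proportions for Whitethroat (n=59): 23/59=0.3898, 1/59=0.0169, 7/59=0.1186, 17/59=0.2881, 11/59=0.1864
Proportions for Blackcap (n=165): 29/165=0.1758, 45/165=0.2727, 34/165=0.2061, 40/165=0.2424, 17/165=0.1030
Proportions for Lesser Whitethroat (n=49): 17/49=0.3469, 8/49=0.1633, 4/49=0.0816, 1/49=0.0204, 19/49=0.3878
Proportions for Garden Warbler (n=41): 1/41=0.0244, 1/41=0.0244, 1/41=0.0244, 1/41=0.0244, 37/41=0.9024
Σp_Whitᵢ² = 0.3898² + 0.0169² + 0.1186² + 0.2881² + 0.1864² = 0.151944 + 0.000286 + 0.014066 + 0.083002 + 0.034745 = 0.284043
B_Whit = 1 / 0.284043 = 3.5206
Σp_Blacᵢ² = 0.1758² + 0.2727² + 0.2061² + 0.2424² + 0.1030² = 0.030906 + 0.074365 + 0.042477 + 0.058758 + 0.010609 = 0.217115
B_Blac = 1 / 0.217115 = 4.6059
Σp_Lessᵢ² = 0.3469² + 0.1633² + 0.0816² + 0.0204² + 0.3878² = 0.120340 + 0.026667 + 0.006659 + 0.000416 + 0.150389 = 0.304471
B_Less = 1 / 0.304471 = 3.2844
Σp_Gardᵢ² = 0.0244² + 0.0244² + 0.0244² + 0.0244² + 0.9024² = 0.000595 + 0.000595 + 0.000595 + 0.000595 + 0.814326 = 0.816706
B_Gard = 1 / 0.816706 = 1.2244
Ranking by B (broadest → narrowest): Blackcap (4.61) > Whitethroat (3.52) > Lesser Whitethroat (3.28) > Garden Warbler (1.22)

Blackcap > Whitethroat > Lesser Whitethroat > Garden Warbler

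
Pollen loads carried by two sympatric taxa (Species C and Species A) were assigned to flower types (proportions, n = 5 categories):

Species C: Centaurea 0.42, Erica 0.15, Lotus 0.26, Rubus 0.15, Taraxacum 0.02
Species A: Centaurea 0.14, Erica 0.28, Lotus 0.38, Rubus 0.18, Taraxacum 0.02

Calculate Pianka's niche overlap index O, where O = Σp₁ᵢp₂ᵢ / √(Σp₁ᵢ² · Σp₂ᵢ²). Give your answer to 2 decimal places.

Σ p₁ᵢp₂ᵢ = 0.0588 + 0.0420 + 0.0988 + 0.0270 + 0.0004 = 0.2270
Σp_1ᵢ² = 0.42² + 0.15² + 0.26² + 0.15² + 0.02² = 0.1764 + 0.0225 + 0.0676 + 0.0225 + 0.0004 = 0.2894
Σp_2ᵢ² = 0.14² + 0.28² + 0.38² + 0.18² + 0.02² = 0.0196 + 0.0784 + 0.1444 + 0.0324 + 0.0004 = 0.2752
O = 0.2270 / √(0.2894 × 0.2752) = 0.2270 / 0.28221 = 0.8044

0.80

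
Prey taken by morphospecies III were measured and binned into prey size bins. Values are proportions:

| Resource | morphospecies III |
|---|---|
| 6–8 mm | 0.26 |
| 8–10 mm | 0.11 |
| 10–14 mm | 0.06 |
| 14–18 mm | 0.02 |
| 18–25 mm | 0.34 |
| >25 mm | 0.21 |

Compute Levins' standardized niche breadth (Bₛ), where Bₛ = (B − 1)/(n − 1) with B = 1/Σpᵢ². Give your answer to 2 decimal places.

Σpᵢ² = 0.26² + 0.11² + 0.06² + 0.02² + 0.34² + 0.21² = 0.0676 + 0.0121 + 0.0036 + 0.0004 + 0.1156 + 0.0441 = 0.2434
B = 1 / 0.2434 = 4.1085
Bₛ = (B − 1)/(n − 1) = (4.1085 − 1)/(6 − 1) = 3.1085/5 = 0.6217

0.62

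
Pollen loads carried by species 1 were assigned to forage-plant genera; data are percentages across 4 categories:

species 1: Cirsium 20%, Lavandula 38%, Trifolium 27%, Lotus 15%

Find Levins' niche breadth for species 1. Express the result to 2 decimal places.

Convert percentages to proportions (divide by 100).
Σpᵢ² = 0.20² + 0.38² + 0.27² + 0.15² = 0.0400 + 0.1444 + 0.0729 + 0.0225 = 0.2798
B = 1 / 0.2798 = 3.5740

3.57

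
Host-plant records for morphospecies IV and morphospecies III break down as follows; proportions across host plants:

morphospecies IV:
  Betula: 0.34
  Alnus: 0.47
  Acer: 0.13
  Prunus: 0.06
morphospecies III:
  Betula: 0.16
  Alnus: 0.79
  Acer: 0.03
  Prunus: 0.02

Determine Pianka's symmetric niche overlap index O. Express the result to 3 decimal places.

0.894

Σ p₁ᵢp₂ᵢ = 0.0544 + 0.3713 + 0.0039 + 0.0012 = 0.4308
Σp_1ᵢ² = 0.34² + 0.47² + 0.13² + 0.06² = 0.1156 + 0.2209 + 0.0169 + 0.0036 = 0.3570
Σp_2ᵢ² = 0.16² + 0.79² + 0.03² + 0.02² = 0.0256 + 0.6241 + 0.0009 + 0.0004 = 0.6510
O = 0.4308 / √(0.3570 × 0.6510) = 0.4308 / 0.482086 = 0.89362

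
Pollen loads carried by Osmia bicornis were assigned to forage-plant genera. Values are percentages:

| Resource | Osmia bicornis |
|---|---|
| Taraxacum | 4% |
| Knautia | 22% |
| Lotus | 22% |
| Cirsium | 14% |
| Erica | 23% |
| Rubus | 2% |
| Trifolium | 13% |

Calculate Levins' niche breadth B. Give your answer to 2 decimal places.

Convert percentages to proportions (divide by 100).
Σpᵢ² = 0.04² + 0.22² + 0.22² + 0.14² + 0.23² + 0.02² + 0.13² = 0.0016 + 0.0484 + 0.0484 + 0.0196 + 0.0529 + 0.0004 + 0.0169 = 0.1882
B = 1 / 0.1882 = 5.3135

5.31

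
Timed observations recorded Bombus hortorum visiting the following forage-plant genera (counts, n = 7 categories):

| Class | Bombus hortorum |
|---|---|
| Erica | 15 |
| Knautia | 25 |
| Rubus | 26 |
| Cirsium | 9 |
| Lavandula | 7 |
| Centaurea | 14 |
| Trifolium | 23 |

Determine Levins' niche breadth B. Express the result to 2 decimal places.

Proportions for Bombus hortorum (n=119): 15/119=0.1261, 25/119=0.2101, 26/119=0.2185, 9/119=0.0756, 7/119=0.0588, 14/119=0.1176, 23/119=0.1933
Σpᵢ² = 0.1261² + 0.2101² + 0.2185² + 0.0756² + 0.0588² + 0.1176² + 0.1933² = 0.015901 + 0.044142 + 0.047742 + 0.005715 + 0.003457 + 0.013830 + 0.037365 = 0.168152
B = 1 / 0.168152 = 5.9470

5.95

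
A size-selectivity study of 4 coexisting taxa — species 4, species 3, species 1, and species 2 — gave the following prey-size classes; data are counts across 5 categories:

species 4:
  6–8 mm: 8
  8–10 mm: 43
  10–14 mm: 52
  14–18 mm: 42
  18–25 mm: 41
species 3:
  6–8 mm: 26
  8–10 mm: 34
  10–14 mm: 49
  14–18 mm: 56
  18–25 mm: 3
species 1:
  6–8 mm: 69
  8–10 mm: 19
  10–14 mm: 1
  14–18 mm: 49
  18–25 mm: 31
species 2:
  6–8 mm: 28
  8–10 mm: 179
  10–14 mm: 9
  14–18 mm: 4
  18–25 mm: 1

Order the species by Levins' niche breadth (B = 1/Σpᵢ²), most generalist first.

species 4 > species 3 > species 1 > species 2

Proportions for species 4 (n=186): 8/186=0.0430, 43/186=0.2312, 52/186=0.2796, 42/186=0.2258, 41/186=0.2204
Proportions for species 3 (n=168): 26/168=0.1548, 34/168=0.2024, 49/168=0.2917, 56/168=0.3333, 3/168=0.0179
Proportions for species 1 (n=169): 69/169=0.4083, 19/169=0.1124, 1/169=0.0059, 49/169=0.2899, 31/169=0.1834
Proportions for species 2 (n=221): 28/221=0.1267, 179/221=0.8100, 9/221=0.0407, 4/221=0.0181, 1/221=0.0045
Σp_4ᵢ² = 0.0430² + 0.2312² + 0.2796² + 0.2258² + 0.2204² = 0.001849 + 0.053453 + 0.078176 + 0.050986 + 0.048576 = 0.233040
B_4 = 1 / 0.233040 = 4.2911
Σp_3ᵢ² = 0.1548² + 0.2024² + 0.2917² + 0.3333² + 0.0179² = 0.023963 + 0.040966 + 0.085089 + 0.111089 + 0.000320 = 0.261427
B_3 = 1 / 0.261427 = 3.8252
Σp_1ᵢ² = 0.4083² + 0.1124² + 0.0059² + 0.2899² + 0.1834² = 0.166709 + 0.012634 + 0.000035 + 0.084042 + 0.033636 = 0.297056
B_1 = 1 / 0.297056 = 3.3664
Σp_2ᵢ² = 0.1267² + 0.8100² + 0.0407² + 0.0181² + 0.0045² = 0.016053 + 0.656100 + 0.001656 + 0.000328 + 0.000020 = 0.674157
B_2 = 1 / 0.674157 = 1.4833
Ranking by B (broadest → narrowest): species 4 (4.29) > species 3 (3.83) > species 1 (3.37) > species 2 (1.48)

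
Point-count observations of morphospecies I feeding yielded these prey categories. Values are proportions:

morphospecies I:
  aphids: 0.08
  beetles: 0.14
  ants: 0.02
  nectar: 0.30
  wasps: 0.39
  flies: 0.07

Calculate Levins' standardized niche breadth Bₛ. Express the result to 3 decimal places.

0.532

Σpᵢ² = 0.08² + 0.14² + 0.02² + 0.30² + 0.39² + 0.07² = 0.0064 + 0.0196 + 0.0004 + 0.0900 + 0.1521 + 0.0049 = 0.2734
B = 1 / 0.2734 = 3.65764
Bₛ = (B − 1)/(n − 1) = (3.65764 − 1)/(6 − 1) = 2.65764/5 = 0.53153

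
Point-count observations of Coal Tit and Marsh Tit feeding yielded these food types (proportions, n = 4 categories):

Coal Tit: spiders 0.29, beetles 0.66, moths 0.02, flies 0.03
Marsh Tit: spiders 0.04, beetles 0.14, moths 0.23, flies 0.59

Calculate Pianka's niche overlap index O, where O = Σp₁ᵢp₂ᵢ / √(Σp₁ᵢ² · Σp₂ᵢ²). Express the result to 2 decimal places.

Σ p₁ᵢp₂ᵢ = 0.0116 + 0.0924 + 0.0046 + 0.0177 = 0.1263
Σp_1ᵢ² = 0.29² + 0.66² + 0.02² + 0.03² = 0.0841 + 0.4356 + 0.0004 + 0.0009 = 0.5210
Σp_2ᵢ² = 0.04² + 0.14² + 0.23² + 0.59² = 0.0016 + 0.0196 + 0.0529 + 0.3481 = 0.4222
O = 0.1263 / √(0.5210 × 0.4222) = 0.1263 / 0.46901 = 0.2693

0.27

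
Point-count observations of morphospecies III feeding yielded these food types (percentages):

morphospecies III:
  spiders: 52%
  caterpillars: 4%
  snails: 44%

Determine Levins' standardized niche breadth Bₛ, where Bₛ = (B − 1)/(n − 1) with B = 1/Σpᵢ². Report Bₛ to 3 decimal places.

0.574

Convert percentages to proportions (divide by 100).
Σpᵢ² = 0.52² + 0.04² + 0.44² = 0.2704 + 0.0016 + 0.1936 = 0.4656
B = 1 / 0.4656 = 2.14777
Bₛ = (B − 1)/(n − 1) = (2.14777 − 1)/(3 − 1) = 1.14777/2 = 0.57389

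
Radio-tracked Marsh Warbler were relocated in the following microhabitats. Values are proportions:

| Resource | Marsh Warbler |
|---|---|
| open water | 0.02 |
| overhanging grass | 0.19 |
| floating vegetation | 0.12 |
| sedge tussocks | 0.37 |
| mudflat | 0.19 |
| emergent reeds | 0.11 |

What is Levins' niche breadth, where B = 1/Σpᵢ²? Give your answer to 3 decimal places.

4.237

Σpᵢ² = 0.02² + 0.19² + 0.12² + 0.37² + 0.19² + 0.11² = 0.0004 + 0.0361 + 0.0144 + 0.1369 + 0.0361 + 0.0121 = 0.2360
B = 1 / 0.2360 = 4.23729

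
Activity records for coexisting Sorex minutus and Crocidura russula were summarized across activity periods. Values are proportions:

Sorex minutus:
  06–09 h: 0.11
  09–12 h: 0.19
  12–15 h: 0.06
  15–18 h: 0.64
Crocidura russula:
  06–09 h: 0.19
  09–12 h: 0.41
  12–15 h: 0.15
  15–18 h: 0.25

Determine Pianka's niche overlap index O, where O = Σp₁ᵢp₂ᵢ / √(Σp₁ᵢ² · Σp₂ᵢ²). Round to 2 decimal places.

Σ p₁ᵢp₂ᵢ = 0.0209 + 0.0779 + 0.0090 + 0.1600 = 0.2678
Σp_1ᵢ² = 0.11² + 0.19² + 0.06² + 0.64² = 0.0121 + 0.0361 + 0.0036 + 0.4096 = 0.4614
Σp_2ᵢ² = 0.19² + 0.41² + 0.15² + 0.25² = 0.0361 + 0.1681 + 0.0225 + 0.0625 = 0.2892
O = 0.2678 / √(0.4614 × 0.2892) = 0.2678 / 0.36529 = 0.7331

0.73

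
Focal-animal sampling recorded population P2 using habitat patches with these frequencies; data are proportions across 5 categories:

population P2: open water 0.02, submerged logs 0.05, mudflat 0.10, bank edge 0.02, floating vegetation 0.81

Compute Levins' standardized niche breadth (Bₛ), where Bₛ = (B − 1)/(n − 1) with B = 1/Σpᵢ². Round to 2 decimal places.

Σpᵢ² = 0.02² + 0.05² + 0.10² + 0.02² + 0.81² = 0.0004 + 0.0025 + 0.0100 + 0.0004 + 0.6561 = 0.6694
B = 1 / 0.6694 = 1.4939
Bₛ = (B − 1)/(n − 1) = (1.4939 − 1)/(5 − 1) = 0.4939/4 = 0.1235

0.12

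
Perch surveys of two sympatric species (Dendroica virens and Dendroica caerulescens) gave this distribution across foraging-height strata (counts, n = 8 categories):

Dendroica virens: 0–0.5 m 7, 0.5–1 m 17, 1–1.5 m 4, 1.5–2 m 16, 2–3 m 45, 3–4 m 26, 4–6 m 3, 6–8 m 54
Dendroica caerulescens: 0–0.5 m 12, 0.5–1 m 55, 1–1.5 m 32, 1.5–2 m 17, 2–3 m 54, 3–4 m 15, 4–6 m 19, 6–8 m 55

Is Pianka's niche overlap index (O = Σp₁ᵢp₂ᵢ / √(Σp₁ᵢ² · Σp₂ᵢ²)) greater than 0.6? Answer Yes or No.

Yes

Proportions for Dendroica virens (n=172): 7/172=0.0407, 17/172=0.0988, 4/172=0.0233, 16/172=0.0930, 45/172=0.2616, 26/172=0.1512, 3/172=0.0174, 54/172=0.3140
Proportions for Dendroica caerulescens (n=259): 12/259=0.0463, 55/259=0.2124, 32/259=0.1236, 17/259=0.0656, 54/259=0.2085, 15/259=0.0579, 19/259=0.0734, 55/259=0.2124
Σ p₁ᵢp₂ᵢ = 0.001884 + 0.020985 + 0.002880 + 0.006101 + 0.054544 + 0.008754 + 0.001277 + 0.066694 = 0.163119
Σp_1ᵢ² = 0.0407² + 0.0988² + 0.0233² + 0.0930² + 0.2616² + 0.1512² + 0.0174² + 0.3140² = 0.001656 + 0.009761 + 0.000543 + 0.008649 + 0.068435 + 0.022861 + 0.000303 + 0.098596 = 0.210804
Σp_2ᵢ² = 0.0463² + 0.2124² + 0.1236² + 0.0656² + 0.2085² + 0.0579² + 0.0734² + 0.2124² = 0.002144 + 0.045114 + 0.015277 + 0.004303 + 0.043472 + 0.003352 + 0.005388 + 0.045114 = 0.164164
O = 0.163119 / √(0.210804 × 0.164164) = 0.163119 / 0.1860280 = 0.8769
O = 0.8769 > 0.6 → Yes.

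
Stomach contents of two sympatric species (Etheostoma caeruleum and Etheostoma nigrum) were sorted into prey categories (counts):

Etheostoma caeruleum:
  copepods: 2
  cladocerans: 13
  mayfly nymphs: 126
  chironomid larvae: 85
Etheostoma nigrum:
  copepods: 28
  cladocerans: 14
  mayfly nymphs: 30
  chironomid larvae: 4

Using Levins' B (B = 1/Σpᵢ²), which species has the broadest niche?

Etheostoma nigrum

Proportions for Etheostoma caeruleum (n=226): 2/226=0.0088, 13/226=0.0575, 126/226=0.5575, 85/226=0.3761
Proportions for Etheostoma nigrum (n=76): 28/76=0.3684, 14/76=0.1842, 30/76=0.3947, 4/76=0.0526
Σp_caerᵢ² = 0.0088² + 0.0575² + 0.5575² + 0.3761² = 0.000077 + 0.003306 + 0.310806 + 0.141451 = 0.455640
B_caer = 1 / 0.455640 = 2.1947
Σp_nigrᵢ² = 0.3684² + 0.1842² + 0.3947² + 0.0526² = 0.135719 + 0.033930 + 0.155788 + 0.002767 = 0.328204
B_nigr = 1 / 0.328204 = 3.0469
Highest B → broadest niche (most generalist): Etheostoma nigrum (B = 3.05).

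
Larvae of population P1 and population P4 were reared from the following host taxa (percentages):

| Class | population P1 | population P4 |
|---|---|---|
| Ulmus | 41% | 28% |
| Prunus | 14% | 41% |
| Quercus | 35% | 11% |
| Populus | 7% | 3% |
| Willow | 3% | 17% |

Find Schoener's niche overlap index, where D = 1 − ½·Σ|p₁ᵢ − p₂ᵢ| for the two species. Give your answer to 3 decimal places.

0.590

Convert percentages to proportions (divide by 100).
Σ|p₁ᵢ − p₂ᵢ| = 0.13 + 0.27 + 0.24 + 0.04 + 0.14 = 0.82
D = 1 − ½ × 0.82 = 1 − 0.410 = 0.59000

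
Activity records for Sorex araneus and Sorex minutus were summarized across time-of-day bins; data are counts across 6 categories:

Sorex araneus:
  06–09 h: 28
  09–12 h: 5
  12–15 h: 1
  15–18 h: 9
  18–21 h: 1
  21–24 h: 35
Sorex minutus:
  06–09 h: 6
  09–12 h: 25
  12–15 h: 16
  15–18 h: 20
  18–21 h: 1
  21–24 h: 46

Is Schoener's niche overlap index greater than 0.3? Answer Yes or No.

Yes

Proportions for Sorex araneus (n=79): 28/79=0.3544, 5/79=0.0633, 1/79=0.0127, 9/79=0.1139, 1/79=0.0127, 35/79=0.4430
Proportions for Sorex minutus (n=114): 6/114=0.0526, 25/114=0.2193, 16/114=0.1404, 20/114=0.1754, 1/114=0.0088, 46/114=0.4035
Σ|p₁ᵢ − p₂ᵢ| = 0.3018 + 0.1560 + 0.1277 + 0.0615 + 0.0039 + 0.0395 = 0.6904
D = 1 − ½ × 0.6904 = 1 − 0.34520 = 0.65480
D = 0.65480 > 0.3 → Yes.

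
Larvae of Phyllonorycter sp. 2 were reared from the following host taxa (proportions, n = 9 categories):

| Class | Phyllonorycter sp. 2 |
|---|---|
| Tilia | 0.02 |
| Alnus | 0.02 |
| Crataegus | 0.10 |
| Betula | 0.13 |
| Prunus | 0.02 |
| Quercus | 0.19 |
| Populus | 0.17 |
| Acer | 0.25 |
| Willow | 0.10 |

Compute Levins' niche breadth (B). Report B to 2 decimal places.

6.04

Σpᵢ² = 0.02² + 0.02² + 0.10² + 0.13² + 0.02² + 0.19² + 0.17² + 0.25² + 0.10² = 0.0004 + 0.0004 + 0.0100 + 0.0169 + 0.0004 + 0.0361 + 0.0289 + 0.0625 + 0.0100 = 0.1656
B = 1 / 0.1656 = 6.0386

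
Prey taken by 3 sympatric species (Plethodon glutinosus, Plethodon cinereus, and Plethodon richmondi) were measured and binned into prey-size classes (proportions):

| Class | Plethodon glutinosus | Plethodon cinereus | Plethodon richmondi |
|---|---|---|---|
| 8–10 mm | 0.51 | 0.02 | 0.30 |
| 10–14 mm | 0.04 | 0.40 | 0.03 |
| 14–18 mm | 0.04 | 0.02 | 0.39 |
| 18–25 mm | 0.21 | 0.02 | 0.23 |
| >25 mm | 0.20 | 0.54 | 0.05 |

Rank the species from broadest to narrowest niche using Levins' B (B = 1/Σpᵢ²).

Σp_glutᵢ² = 0.51² + 0.04² + 0.04² + 0.21² + 0.20² = 0.2601 + 0.0016 + 0.0016 + 0.0441 + 0.0400 = 0.3474
B_glut = 1 / 0.3474 = 2.8785
Σp_cineᵢ² = 0.02² + 0.40² + 0.02² + 0.02² + 0.54² = 0.0004 + 0.1600 + 0.0004 + 0.0004 + 0.2916 = 0.4528
B_cine = 1 / 0.4528 = 2.2085
Σp_richᵢ² = 0.30² + 0.03² + 0.39² + 0.23² + 0.05² = 0.0900 + 0.0009 + 0.1521 + 0.0529 + 0.0025 = 0.2984
B_rich = 1 / 0.2984 = 3.3512
Ranking by B (broadest → narrowest): Plethodon richmondi (3.35) > Plethodon glutinosus (2.88) > Plethodon cinereus (2.21)

Plethodon richmondi > Plethodon glutinosus > Plethodon cinereus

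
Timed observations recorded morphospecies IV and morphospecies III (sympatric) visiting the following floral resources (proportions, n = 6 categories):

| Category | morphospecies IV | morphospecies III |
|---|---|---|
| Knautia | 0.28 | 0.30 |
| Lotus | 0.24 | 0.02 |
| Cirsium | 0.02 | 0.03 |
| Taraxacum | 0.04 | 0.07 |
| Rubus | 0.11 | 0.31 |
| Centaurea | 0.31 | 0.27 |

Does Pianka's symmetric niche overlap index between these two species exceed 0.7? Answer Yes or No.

Σ p₁ᵢp₂ᵢ = 0.0840 + 0.0048 + 0.0006 + 0.0028 + 0.0341 + 0.0837 = 0.2100
Σp_1ᵢ² = 0.28² + 0.24² + 0.02² + 0.04² + 0.11² + 0.31² = 0.0784 + 0.0576 + 0.0004 + 0.0016 + 0.0121 + 0.0961 = 0.2462
Σp_2ᵢ² = 0.30² + 0.02² + 0.03² + 0.07² + 0.31² + 0.27² = 0.0900 + 0.0004 + 0.0009 + 0.0049 + 0.0961 + 0.0729 = 0.2652
O = 0.2100 / √(0.2462 × 0.2652) = 0.2100 / 0.25552 = 0.8219
O = 0.8219 > 0.7 → Yes.

Yes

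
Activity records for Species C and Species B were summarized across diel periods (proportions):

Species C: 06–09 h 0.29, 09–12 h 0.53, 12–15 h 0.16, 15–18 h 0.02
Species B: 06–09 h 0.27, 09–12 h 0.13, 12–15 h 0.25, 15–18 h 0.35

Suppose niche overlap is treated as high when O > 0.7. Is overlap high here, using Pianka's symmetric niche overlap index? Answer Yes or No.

Σ p₁ᵢp₂ᵢ = 0.0783 + 0.0689 + 0.0400 + 0.0070 = 0.1942
Σp_1ᵢ² = 0.29² + 0.53² + 0.16² + 0.02² = 0.0841 + 0.2809 + 0.0256 + 0.0004 = 0.3910
Σp_2ᵢ² = 0.27² + 0.13² + 0.25² + 0.35² = 0.0729 + 0.0169 + 0.0625 + 0.1225 = 0.2748
O = 0.1942 / √(0.3910 × 0.2748) = 0.1942 / 0.32779 = 0.5925
O = 0.5925 < 0.7 → No.

No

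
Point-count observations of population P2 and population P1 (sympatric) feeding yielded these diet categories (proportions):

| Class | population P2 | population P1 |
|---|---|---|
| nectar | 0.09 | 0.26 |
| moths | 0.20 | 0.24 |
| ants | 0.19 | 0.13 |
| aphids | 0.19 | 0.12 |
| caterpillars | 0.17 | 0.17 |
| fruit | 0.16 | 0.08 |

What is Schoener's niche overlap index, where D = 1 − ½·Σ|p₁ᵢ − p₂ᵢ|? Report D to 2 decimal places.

Σ|p₁ᵢ − p₂ᵢ| = 0.17 + 0.04 + 0.06 + 0.07 + 0.00 + 0.08 = 0.42
D = 1 − ½ × 0.42 = 1 − 0.210 = 0.7900

0.79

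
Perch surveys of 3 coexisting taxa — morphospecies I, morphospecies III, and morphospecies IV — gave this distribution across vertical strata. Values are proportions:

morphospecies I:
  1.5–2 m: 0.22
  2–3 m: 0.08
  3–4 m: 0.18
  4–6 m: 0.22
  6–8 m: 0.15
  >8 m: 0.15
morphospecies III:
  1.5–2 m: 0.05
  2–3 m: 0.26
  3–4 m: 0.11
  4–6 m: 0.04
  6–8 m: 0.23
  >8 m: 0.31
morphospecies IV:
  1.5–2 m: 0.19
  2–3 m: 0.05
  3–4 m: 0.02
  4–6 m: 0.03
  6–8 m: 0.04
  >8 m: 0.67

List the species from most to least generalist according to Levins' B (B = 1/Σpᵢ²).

morphospecies I > morphospecies III > morphospecies IV

Σp_Iᵢ² = 0.22² + 0.08² + 0.18² + 0.22² + 0.15² + 0.15² = 0.0484 + 0.0064 + 0.0324 + 0.0484 + 0.0225 + 0.0225 = 0.1806
B_I = 1 / 0.1806 = 5.5371
Σp_IIIᵢ² = 0.05² + 0.26² + 0.11² + 0.04² + 0.23² + 0.31² = 0.0025 + 0.0676 + 0.0121 + 0.0016 + 0.0529 + 0.0961 = 0.2328
B_III = 1 / 0.2328 = 4.2955
Σp_IVᵢ² = 0.19² + 0.05² + 0.02² + 0.03² + 0.04² + 0.67² = 0.0361 + 0.0025 + 0.0004 + 0.0009 + 0.0016 + 0.4489 = 0.4904
B_IV = 1 / 0.4904 = 2.0392
Ranking by B (broadest → narrowest): morphospecies I (5.54) > morphospecies III (4.30) > morphospecies IV (2.04)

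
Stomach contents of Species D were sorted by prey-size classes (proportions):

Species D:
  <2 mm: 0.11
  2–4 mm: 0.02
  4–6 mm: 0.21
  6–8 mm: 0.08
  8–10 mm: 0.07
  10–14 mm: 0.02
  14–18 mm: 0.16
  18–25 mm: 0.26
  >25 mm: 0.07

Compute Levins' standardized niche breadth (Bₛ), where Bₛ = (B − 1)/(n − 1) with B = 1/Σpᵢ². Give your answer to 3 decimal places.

0.626

Σpᵢ² = 0.11² + 0.02² + 0.21² + 0.08² + 0.07² + 0.02² + 0.16² + 0.26² + 0.07² = 0.0121 + 0.0004 + 0.0441 + 0.0064 + 0.0049 + 0.0004 + 0.0256 + 0.0676 + 0.0049 = 0.1664
B = 1 / 0.1664 = 6.00962
Bₛ = (B − 1)/(n − 1) = (6.00962 − 1)/(9 − 1) = 5.00962/8 = 0.62620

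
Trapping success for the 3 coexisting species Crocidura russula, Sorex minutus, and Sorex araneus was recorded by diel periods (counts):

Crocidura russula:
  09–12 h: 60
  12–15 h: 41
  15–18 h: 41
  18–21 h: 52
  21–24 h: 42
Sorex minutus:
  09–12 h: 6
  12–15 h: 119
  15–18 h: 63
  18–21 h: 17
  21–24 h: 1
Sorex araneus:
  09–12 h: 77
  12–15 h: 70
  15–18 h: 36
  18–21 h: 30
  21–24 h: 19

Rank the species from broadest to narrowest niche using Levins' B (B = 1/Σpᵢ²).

Proportions for Crocidura russula (n=236): 60/236=0.2542, 41/236=0.1737, 41/236=0.1737, 52/236=0.2203, 42/236=0.1780
Proportions for Sorex minutus (n=206): 6/206=0.0291, 119/206=0.5777, 63/206=0.3058, 17/206=0.0825, 1/206=0.0049
Proportions for Sorex araneus (n=232): 77/232=0.3319, 70/232=0.3017, 36/232=0.1552, 30/232=0.1293, 19/232=0.0819
Σp_russᵢ² = 0.2542² + 0.1737² + 0.1737² + 0.2203² + 0.1780² = 0.064618 + 0.030172 + 0.030172 + 0.048532 + 0.031684 = 0.205178
B_russ = 1 / 0.205178 = 4.8738
Σp_minuᵢ² = 0.0291² + 0.5777² + 0.3058² + 0.0825² + 0.0049² = 0.000847 + 0.333737 + 0.093514 + 0.006806 + 0.000024 = 0.434928
B_minu = 1 / 0.434928 = 2.2992
Σp_aranᵢ² = 0.3319² + 0.3017² + 0.1552² + 0.1293² + 0.0819² = 0.110158 + 0.091023 + 0.024087 + 0.016718 + 0.006708 = 0.248694
B_aran = 1 / 0.248694 = 4.0210
Ranking by B (broadest → narrowest): Crocidura russula (4.87) > Sorex araneus (4.02) > Sorex minutus (2.30)

Crocidura russula > Sorex araneus > Sorex minutus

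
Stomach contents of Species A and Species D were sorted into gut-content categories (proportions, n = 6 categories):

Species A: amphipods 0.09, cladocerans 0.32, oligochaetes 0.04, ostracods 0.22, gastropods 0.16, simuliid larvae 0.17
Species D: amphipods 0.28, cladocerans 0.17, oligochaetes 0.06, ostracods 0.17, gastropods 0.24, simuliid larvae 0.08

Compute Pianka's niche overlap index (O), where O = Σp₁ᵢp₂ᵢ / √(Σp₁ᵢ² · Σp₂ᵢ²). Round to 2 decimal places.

Σ p₁ᵢp₂ᵢ = 0.0252 + 0.0544 + 0.0024 + 0.0374 + 0.0384 + 0.0136 = 0.1714
Σp_1ᵢ² = 0.09² + 0.32² + 0.04² + 0.22² + 0.16² + 0.17² = 0.0081 + 0.1024 + 0.0016 + 0.0484 + 0.0256 + 0.0289 = 0.2150
Σp_2ᵢ² = 0.28² + 0.17² + 0.06² + 0.17² + 0.24² + 0.08² = 0.0784 + 0.0289 + 0.0036 + 0.0289 + 0.0576 + 0.0064 = 0.2038
O = 0.1714 / √(0.2150 × 0.2038) = 0.1714 / 0.20933 = 0.8188

0.82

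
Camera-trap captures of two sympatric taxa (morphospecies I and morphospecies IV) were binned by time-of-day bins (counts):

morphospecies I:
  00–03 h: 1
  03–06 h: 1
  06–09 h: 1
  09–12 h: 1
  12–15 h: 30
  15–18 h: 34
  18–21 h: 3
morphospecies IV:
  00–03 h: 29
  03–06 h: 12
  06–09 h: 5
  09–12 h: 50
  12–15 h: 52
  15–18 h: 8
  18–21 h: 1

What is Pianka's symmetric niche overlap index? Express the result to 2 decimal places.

Proportions for morphospecies I (n=71): 1/71=0.0141, 1/71=0.0141, 1/71=0.0141, 1/71=0.0141, 30/71=0.4225, 34/71=0.4789, 3/71=0.0423
Proportions for morphospecies IV (n=157): 29/157=0.1847, 12/157=0.0764, 5/157=0.0318, 50/157=0.3185, 52/157=0.3312, 8/157=0.0510, 1/157=0.0064
Σ p₁ᵢp₂ᵢ = 0.002604 + 0.001077 + 0.000448 + 0.004491 + 0.139932 + 0.024424 + 0.000271 = 0.173247
Σp_1ᵢ² = 0.0141² + 0.0141² + 0.0141² + 0.0141² + 0.4225² + 0.4789² + 0.0423² = 0.000199 + 0.000199 + 0.000199 + 0.000199 + 0.178506 + 0.229345 + 0.001789 = 0.410436
Σp_2ᵢ² = 0.1847² + 0.0764² + 0.0318² + 0.3185² + 0.3312² + 0.0510² + 0.0064² = 0.034114 + 0.005837 + 0.001011 + 0.101442 + 0.109693 + 0.002601 + 0.000041 = 0.254739
O = 0.173247 / √(0.410436 × 0.254739) = 0.173247 / 0.3233482 = 0.5358

0.54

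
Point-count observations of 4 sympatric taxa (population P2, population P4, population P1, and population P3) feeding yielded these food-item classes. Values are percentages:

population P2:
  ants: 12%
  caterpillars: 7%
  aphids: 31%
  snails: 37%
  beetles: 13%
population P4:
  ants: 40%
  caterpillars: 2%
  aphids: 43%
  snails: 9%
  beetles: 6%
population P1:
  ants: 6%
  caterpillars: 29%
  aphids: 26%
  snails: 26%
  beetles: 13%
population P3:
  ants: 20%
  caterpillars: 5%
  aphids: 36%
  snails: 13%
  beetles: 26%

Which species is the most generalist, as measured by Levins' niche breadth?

Convert percentages to proportions (divide by 100).
Σp_P2ᵢ² = 0.12² + 0.07² + 0.31² + 0.37² + 0.13² = 0.0144 + 0.0049 + 0.0961 + 0.1369 + 0.0169 = 0.2692
B_P2 = 1 / 0.2692 = 3.7147
Σp_P4ᵢ² = 0.40² + 0.02² + 0.43² + 0.09² + 0.06² = 0.1600 + 0.0004 + 0.1849 + 0.0081 + 0.0036 = 0.3570
B_P4 = 1 / 0.3570 = 2.8011
Σp_P1ᵢ² = 0.06² + 0.29² + 0.26² + 0.26² + 0.13² = 0.0036 + 0.0841 + 0.0676 + 0.0676 + 0.0169 = 0.2398
B_P1 = 1 / 0.2398 = 4.1701
Σp_P3ᵢ² = 0.20² + 0.05² + 0.36² + 0.13² + 0.26² = 0.0400 + 0.0025 + 0.1296 + 0.0169 + 0.0676 = 0.2566
B_P3 = 1 / 0.2566 = 3.8971
Highest B → broadest niche (most generalist): population P1 (B = 4.17).

population P1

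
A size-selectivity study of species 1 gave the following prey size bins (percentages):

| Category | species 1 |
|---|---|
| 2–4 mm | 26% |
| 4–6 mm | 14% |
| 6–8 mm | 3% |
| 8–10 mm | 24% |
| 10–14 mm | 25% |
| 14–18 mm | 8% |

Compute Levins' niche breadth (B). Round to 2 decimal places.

Convert percentages to proportions (divide by 100).
Σpᵢ² = 0.26² + 0.14² + 0.03² + 0.24² + 0.25² + 0.08² = 0.0676 + 0.0196 + 0.0009 + 0.0576 + 0.0625 + 0.0064 = 0.2146
B = 1 / 0.2146 = 4.6598

4.66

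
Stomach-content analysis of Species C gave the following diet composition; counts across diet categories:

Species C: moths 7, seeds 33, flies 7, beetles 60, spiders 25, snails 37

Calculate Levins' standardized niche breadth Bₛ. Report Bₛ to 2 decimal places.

Proportions for Species C (n=169): 7/169=0.0414, 33/169=0.1953, 7/169=0.0414, 60/169=0.3550, 25/169=0.1479, 37/169=0.2189
Σpᵢ² = 0.0414² + 0.1953² + 0.0414² + 0.3550² + 0.1479² + 0.2189² = 0.001714 + 0.038142 + 0.001714 + 0.126025 + 0.021874 + 0.047917 = 0.237386
B = 1 / 0.237386 = 4.2125
Bₛ = (B − 1)/(n − 1) = (4.2125 − 1)/(6 − 1) = 3.2125/5 = 0.6425

0.64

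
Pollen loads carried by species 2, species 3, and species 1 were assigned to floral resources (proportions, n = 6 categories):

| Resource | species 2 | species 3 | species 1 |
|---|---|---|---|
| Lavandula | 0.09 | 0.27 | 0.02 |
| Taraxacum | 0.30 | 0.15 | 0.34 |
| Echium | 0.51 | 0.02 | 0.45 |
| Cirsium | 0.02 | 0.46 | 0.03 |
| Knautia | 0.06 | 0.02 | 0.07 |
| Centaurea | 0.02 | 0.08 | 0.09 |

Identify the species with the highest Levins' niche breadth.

Σp_2ᵢ² = 0.09² + 0.30² + 0.51² + 0.02² + 0.06² + 0.02² = 0.0081 + 0.0900 + 0.2601 + 0.0004 + 0.0036 + 0.0004 = 0.3626
B_2 = 1 / 0.3626 = 2.7579
Σp_3ᵢ² = 0.27² + 0.15² + 0.02² + 0.46² + 0.02² + 0.08² = 0.0729 + 0.0225 + 0.0004 + 0.2116 + 0.0004 + 0.0064 = 0.3142
B_3 = 1 / 0.3142 = 3.1827
Σp_1ᵢ² = 0.02² + 0.34² + 0.45² + 0.03² + 0.07² + 0.09² = 0.0004 + 0.1156 + 0.2025 + 0.0009 + 0.0049 + 0.0081 = 0.3324
B_1 = 1 / 0.3324 = 3.0084
Highest B → broadest niche (most generalist): species 3 (B = 3.18).

species 3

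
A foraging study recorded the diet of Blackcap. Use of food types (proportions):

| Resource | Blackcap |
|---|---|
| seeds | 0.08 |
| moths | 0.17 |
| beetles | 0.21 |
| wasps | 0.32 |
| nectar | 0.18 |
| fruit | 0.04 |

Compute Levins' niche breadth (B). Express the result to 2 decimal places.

4.63

Σpᵢ² = 0.08² + 0.17² + 0.21² + 0.32² + 0.18² + 0.04² = 0.0064 + 0.0289 + 0.0441 + 0.1024 + 0.0324 + 0.0016 = 0.2158
B = 1 / 0.2158 = 4.6339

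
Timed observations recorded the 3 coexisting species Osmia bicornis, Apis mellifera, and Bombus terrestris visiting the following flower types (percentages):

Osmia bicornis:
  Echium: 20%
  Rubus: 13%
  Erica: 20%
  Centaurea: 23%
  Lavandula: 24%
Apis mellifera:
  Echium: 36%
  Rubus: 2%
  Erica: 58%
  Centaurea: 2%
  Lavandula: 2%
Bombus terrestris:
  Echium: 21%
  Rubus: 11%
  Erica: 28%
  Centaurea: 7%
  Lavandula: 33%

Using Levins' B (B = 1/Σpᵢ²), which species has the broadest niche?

Convert percentages to proportions (divide by 100).
Σp_bicoᵢ² = 0.20² + 0.13² + 0.20² + 0.23² + 0.24² = 0.0400 + 0.0169 + 0.0400 + 0.0529 + 0.0576 = 0.2074
B_bico = 1 / 0.2074 = 4.8216
Σp_mellᵢ² = 0.36² + 0.02² + 0.58² + 0.02² + 0.02² = 0.1296 + 0.0004 + 0.3364 + 0.0004 + 0.0004 = 0.4672
B_mell = 1 / 0.4672 = 2.1404
Σp_terrᵢ² = 0.21² + 0.11² + 0.28² + 0.07² + 0.33² = 0.0441 + 0.0121 + 0.0784 + 0.0049 + 0.1089 = 0.2484
B_terr = 1 / 0.2484 = 4.0258
Highest B → broadest niche (most generalist): Osmia bicornis (B = 4.82).

Osmia bicornis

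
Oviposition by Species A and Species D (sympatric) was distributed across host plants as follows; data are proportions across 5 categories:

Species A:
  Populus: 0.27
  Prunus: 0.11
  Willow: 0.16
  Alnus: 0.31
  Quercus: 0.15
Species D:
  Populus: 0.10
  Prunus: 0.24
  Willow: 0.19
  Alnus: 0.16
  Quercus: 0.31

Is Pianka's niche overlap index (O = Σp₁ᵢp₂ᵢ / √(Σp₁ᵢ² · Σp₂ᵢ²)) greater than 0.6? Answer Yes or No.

Yes

Σ p₁ᵢp₂ᵢ = 0.0270 + 0.0264 + 0.0304 + 0.0496 + 0.0465 = 0.1799
Σp_1ᵢ² = 0.27² + 0.11² + 0.16² + 0.31² + 0.15² = 0.0729 + 0.0121 + 0.0256 + 0.0961 + 0.0225 = 0.2292
Σp_2ᵢ² = 0.10² + 0.24² + 0.19² + 0.16² + 0.31² = 0.0100 + 0.0576 + 0.0361 + 0.0256 + 0.0961 = 0.2254
O = 0.1799 / √(0.2292 × 0.2254) = 0.1799 / 0.22729 = 0.7915
O = 0.7915 > 0.6 → Yes.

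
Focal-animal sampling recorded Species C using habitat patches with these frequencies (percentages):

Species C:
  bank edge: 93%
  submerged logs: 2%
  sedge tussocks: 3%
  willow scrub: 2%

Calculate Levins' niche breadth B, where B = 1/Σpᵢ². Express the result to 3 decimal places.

1.154

Convert percentages to proportions (divide by 100).
Σpᵢ² = 0.93² + 0.02² + 0.03² + 0.02² = 0.8649 + 0.0004 + 0.0009 + 0.0004 = 0.8666
B = 1 / 0.8666 = 1.15393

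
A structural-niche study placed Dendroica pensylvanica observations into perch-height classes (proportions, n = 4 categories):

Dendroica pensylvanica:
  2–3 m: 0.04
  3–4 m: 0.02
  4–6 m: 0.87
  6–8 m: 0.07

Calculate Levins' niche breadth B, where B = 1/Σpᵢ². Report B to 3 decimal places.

1.309

Σpᵢ² = 0.04² + 0.02² + 0.87² + 0.07² = 0.0016 + 0.0004 + 0.7569 + 0.0049 = 0.7638
B = 1 / 0.7638 = 1.30924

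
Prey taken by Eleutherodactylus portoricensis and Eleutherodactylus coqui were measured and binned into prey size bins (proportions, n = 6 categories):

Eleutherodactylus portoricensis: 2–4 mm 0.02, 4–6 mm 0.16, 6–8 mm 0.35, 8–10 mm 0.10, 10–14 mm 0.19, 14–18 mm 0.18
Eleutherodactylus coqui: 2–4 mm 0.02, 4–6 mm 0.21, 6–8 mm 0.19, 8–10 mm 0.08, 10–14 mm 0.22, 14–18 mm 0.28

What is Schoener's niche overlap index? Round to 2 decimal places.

Σ|p₁ᵢ − p₂ᵢ| = 0.00 + 0.05 + 0.16 + 0.02 + 0.03 + 0.10 = 0.36
D = 1 − ½ × 0.36 = 1 − 0.180 = 0.8200

0.82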